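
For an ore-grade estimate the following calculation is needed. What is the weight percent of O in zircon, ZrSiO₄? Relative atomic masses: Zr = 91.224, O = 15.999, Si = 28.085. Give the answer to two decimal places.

Formula mass = 1×91.224 + 1×28.085 + 4×15.999 = 183.305 g/mol, of which 63.996 g is O.
So O makes up 63.996/183.305 = 0.3491 of the mass, i.e. 34.91%.

34.91 wt%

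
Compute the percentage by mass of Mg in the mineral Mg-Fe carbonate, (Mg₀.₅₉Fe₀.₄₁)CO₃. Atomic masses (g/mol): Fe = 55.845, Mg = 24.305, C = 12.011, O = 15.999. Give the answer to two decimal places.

14.75 weight percent

Formula mass = 0.59×24.305 + 0.41×55.845 + 1×12.011 + 3×15.999 = 97.244 g/mol, of which 14.340 g is Mg.
So Mg makes up 14.340/97.244 = 0.1475 of the mass, i.e. 14.75%.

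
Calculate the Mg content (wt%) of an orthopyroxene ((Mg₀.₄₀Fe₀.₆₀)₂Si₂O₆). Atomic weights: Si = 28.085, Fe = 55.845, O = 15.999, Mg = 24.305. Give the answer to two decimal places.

8.15 wt%

M((Mg₀.₄₀Fe₀.₆₀)₂Si₂O₆) = 238.622 g/mol.
Mg contributes 0.80 × 24.305 = 19.444 g per mole.
19.444/238.622 = 0.0815 → 8.15%.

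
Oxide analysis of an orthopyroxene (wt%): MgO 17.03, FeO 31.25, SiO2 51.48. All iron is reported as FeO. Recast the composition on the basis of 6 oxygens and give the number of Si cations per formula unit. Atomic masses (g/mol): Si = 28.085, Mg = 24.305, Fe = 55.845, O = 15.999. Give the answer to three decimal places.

17.03 wt% MgO ÷ 40.304 g/mol = 0.42254 mol, giving 0.42254 Mg and 0.42254 O.
31.25 wt% FeO ÷ 71.844 g/mol = 0.43497 mol, giving 0.43497 Fe and 0.43497 O.
51.48 wt% SiO2 ÷ 60.083 g/mol = 0.85681 mol, giving 0.85681 Si and 1.71362 O.
Oxygen sums to 2.57113; scaling by 6/2.57113 = 2.33360 puts the formula on 6 O.
Si: 0.85681 × 2.33360 = 1.999 atoms per formula unit.

1.999 Si apfu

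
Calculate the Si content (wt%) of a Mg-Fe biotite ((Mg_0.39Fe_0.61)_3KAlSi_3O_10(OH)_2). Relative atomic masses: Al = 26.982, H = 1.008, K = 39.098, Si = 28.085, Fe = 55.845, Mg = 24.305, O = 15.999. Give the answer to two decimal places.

Molar mass of (Mg_0.39Fe_0.61)_3KAlSi_3O_10(OH)_2: 1.17·24.305 + 1.83·55.845 + 1·39.098 + 1·26.982 + 3·28.085 + 12·15.999 + 2·1.008 = 474.972 g/mol.
Mass of Si per formula unit: 3 × 28.085 = 84.255 g.
Weight fraction Si = 84.255 / 474.972 = 0.1774.

17.74 wt%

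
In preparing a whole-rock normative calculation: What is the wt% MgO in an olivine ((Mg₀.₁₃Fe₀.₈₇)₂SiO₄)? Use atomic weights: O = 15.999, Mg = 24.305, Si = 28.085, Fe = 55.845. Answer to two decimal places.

5.36 wt%

M((Mg₀.₁₃Fe₀.₈₇)₂SiO₄) = 195.571 g/mol; M(MgO) = 40.304 g/mol.
Moles MgO per formula unit = 0.26 Mg ÷ 1 = 0.2600.
MgO fraction = (0.2600 × 40.304) / 195.571 = 10.479/195.571 = 0.0536.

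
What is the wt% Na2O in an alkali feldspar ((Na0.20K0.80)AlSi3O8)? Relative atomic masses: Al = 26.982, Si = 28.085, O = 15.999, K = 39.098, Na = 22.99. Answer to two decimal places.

2.25 wt%

Molar mass of (Na0.20K0.80)AlSi3O8 = 0.20*22.99 + 0.80*39.098 + 1*26.982 + 3*28.085 + 8*15.999 = 275.105 g/mol.
Each formula unit contains 0.20 Na, equivalent to 0.20/2 = 0.1000 mol Na2O.
M(Na2O) = 2×22.99 + 1×15.999 = 61.979 g/mol.
Mass of Na2O per formula unit = 0.1000 × 61.979 = 6.198 g.
Na2O wt% = 6.198 / 275.105 × 100 = 2.25%.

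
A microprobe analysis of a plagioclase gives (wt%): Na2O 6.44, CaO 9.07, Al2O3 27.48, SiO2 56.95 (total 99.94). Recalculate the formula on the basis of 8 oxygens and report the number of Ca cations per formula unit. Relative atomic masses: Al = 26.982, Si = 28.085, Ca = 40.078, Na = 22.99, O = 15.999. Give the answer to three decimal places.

Na2O: 6.44/61.979 = 0.10391 mol → 0.20782 mol Na, 0.10391 mol O.
CaO: 9.07/56.077 = 0.16174 mol → 0.16174 mol Ca, 0.16174 mol O.
Al2O3: 27.48/101.961 = 0.26951 mol → 0.53902 mol Al, 0.80853 mol O.
SiO2: 56.95/60.083 = 0.94786 mol → 0.94786 mol Si, 1.89572 mol O.
Total oxygen = 2.96990 mol. Normalization factor = 8/2.96990 = 2.69369.
Ca per 8 O = 0.16174 × 2.69369 = 0.436.

0.436 Ca apfu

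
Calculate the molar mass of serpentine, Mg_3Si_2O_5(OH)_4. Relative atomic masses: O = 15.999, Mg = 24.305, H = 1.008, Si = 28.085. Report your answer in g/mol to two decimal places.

The formula mass is the sum 3*24.305 + 2*28.085 + 9*15.999 + 4*1.008.

277.11 g/mol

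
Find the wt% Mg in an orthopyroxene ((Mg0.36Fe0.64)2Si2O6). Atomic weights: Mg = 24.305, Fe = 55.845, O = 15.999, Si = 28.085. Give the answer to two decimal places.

Molar mass of (Mg0.36Fe0.64)2Si2O6: 0.72·24.305 + 1.28·55.845 + 2·28.085 + 6·15.999 = 241.145 g/mol.
Mass of Mg per formula unit: 0.72 × 24.305 = 17.500 g.
Weight fraction Mg = 17.500 / 241.145 = 0.0726.

7.26 mass %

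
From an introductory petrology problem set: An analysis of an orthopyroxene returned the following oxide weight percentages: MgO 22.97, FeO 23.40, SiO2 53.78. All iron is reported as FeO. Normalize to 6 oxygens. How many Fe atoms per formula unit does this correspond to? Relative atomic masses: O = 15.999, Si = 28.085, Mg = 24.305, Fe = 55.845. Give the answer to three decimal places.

MgO (M=40.304): mol = 0.56992; Mg = 0.56992, O = 0.56992.
FeO (M=71.844): mol = 0.32571; Fe = 0.32571, O = 0.32571.
SiO2 (M=60.083): mol = 0.89510; Si = 0.89510, O = 1.79020.
ΣO = 2.68583; factor = 6/ΣO = 2.23395.
Fe apfu = 0.32571 × 2.23395 = 0.728.

0.728 Fe apfu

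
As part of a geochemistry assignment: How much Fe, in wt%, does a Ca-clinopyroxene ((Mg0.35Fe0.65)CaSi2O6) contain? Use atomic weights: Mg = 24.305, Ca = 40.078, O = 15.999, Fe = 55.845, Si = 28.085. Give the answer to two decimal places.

15.31 wt%

M((Mg0.35Fe0.65)CaSi2O6) = 237.048 g/mol.
Fe contributes 0.65 × 55.845 = 36.299 g per mole.
36.299/237.048 = 0.1531 → 15.31%.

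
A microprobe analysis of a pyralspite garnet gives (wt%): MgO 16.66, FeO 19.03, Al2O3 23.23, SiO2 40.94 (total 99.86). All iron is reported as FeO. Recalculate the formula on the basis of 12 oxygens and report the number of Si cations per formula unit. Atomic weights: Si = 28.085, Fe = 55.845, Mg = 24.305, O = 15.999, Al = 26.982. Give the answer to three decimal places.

MgO (M=40.304): mol = 0.41336; Mg = 0.41336, O = 0.41336.
FeO (M=71.844): mol = 0.26488; Fe = 0.26488, O = 0.26488.
Al2O3 (M=101.961): mol = 0.22783; Al = 0.45566, O = 0.68349.
SiO2 (M=60.083): mol = 0.68139; Si = 0.68139, O = 1.36278.
ΣO = 2.72451; factor = 12/ΣO = 4.40446.
Si apfu = 0.68139 × 4.40446 = 3.001.

3.001 Si apfu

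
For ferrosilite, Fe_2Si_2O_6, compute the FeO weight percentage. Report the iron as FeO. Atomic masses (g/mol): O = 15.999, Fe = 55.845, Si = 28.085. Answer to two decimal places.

54.46 wt%

Formula mass = 263.854 g/mol.
2 Fe → 2.0000 mol FeO per formula unit; M(FeO) = 71.844, so FeO mass = 143.688 g.
143.688/263.854 × 100 = 54.46 wt%.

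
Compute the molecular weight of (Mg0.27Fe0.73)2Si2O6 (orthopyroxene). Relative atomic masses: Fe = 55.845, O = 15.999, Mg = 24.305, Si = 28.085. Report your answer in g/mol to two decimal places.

Mg: 0.54 × 24.305 = 13.1247
Fe: 1.46 × 55.845 = 81.5337
Si: 2 × 28.085 = 56.1700
O: 6 × 15.999 = 95.9940
Summing the contributions gives the formula mass.

246.82 g/mol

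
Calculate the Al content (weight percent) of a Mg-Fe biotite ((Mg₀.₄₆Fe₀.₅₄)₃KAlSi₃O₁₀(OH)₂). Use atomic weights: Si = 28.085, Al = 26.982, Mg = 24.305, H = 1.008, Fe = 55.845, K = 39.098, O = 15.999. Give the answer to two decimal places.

Formula mass = 1.38·24.305 + 1.62·55.845 + 1·39.098 + 1·26.982 + 3·28.085 + 12·15.999 + 2·1.008 = 468.349 g/mol, of which 26.982 g is Al.
So Al makes up 26.982/468.349 = 0.0576 of the mass, i.e. 5.76%.

5.76 weight percent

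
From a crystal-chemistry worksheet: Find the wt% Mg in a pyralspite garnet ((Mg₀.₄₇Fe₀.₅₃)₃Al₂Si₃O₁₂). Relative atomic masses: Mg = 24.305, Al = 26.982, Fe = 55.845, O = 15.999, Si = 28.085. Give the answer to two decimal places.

7.56 wt%

M((Mg₀.₄₇Fe₀.₅₃)₃Al₂Si₃O₁₂) = 453.271 g/mol.
Mg contributes 1.41 × 24.305 = 34.270 g per mole.
34.270/453.271 = 0.0756 → 7.56%.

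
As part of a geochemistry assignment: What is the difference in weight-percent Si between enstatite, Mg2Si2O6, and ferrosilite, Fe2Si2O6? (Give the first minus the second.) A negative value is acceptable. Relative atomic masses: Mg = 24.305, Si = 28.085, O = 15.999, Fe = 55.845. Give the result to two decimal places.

Si in Mg2Si2O6: molar mass 200.774 g/mol; 2×28.085 = 56.170 g → 27.98 wt%.
Si in Fe2Si2O6: molar mass 263.854 g/mol; 2×28.085 = 56.170 g → 21.29 wt%.
Difference = 27.98 − 21.29 = 6.69 percentage points.

6.69 percentage points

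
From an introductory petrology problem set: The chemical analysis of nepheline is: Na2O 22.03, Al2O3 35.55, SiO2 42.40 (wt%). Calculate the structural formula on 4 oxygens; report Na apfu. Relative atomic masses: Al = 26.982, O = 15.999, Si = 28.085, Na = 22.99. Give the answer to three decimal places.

1.011 Na apfu

22.03 wt% Na2O ÷ 61.979 g/mol = 0.35544 mol, giving 0.71088 Na and 0.35544 O.
35.55 wt% Al2O3 ÷ 101.961 g/mol = 0.34866 mol, giving 0.69732 Al and 1.04598 O.
42.40 wt% SiO2 ÷ 60.083 g/mol = 0.70569 mol, giving 0.70569 Si and 1.41138 O.
Oxygen sums to 2.81280; scaling by 4/2.81280 = 1.42207 puts the formula on 4 O.
Na: 0.71088 × 1.42207 = 1.011 atoms per formula unit.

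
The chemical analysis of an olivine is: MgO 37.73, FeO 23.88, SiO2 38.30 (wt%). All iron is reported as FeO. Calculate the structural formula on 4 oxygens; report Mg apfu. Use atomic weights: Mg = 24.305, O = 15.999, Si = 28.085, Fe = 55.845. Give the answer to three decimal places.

MgO: 37.73/40.304 = 0.93614 mol → 0.93614 mol Mg, 0.93614 mol O.
FeO: 23.88/71.844 = 0.33239 mol → 0.33239 mol Fe, 0.33239 mol O.
SiO2: 38.30/60.083 = 0.63745 mol → 0.63745 mol Si, 1.27490 mol O.
Total oxygen = 2.54343 mol. Normalization factor = 4/2.54343 = 1.57268.
Mg per 4 O = 0.93614 × 1.57268 = 1.472.

1.472 Mg apfu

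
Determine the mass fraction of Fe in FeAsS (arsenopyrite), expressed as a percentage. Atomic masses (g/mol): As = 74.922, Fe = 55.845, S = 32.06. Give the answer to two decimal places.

34.30 weight percent

Formula mass = 1*55.845 + 1*74.922 + 1*32.06 = 162.827 g/mol, of which 55.845 g is Fe.
So Fe makes up 55.845/162.827 = 0.3430 of the mass, i.e. 34.30%.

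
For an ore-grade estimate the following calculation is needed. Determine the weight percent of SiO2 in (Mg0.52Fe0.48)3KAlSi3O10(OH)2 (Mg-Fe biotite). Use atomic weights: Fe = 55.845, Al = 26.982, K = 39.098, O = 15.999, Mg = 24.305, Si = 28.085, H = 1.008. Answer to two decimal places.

38.96 wt%

M((Mg0.52Fe0.48)3KAlSi3O10(OH)2) = 462.672 g/mol; M(SiO2) = 60.083 g/mol.
Moles SiO2 per formula unit = 3 Si ÷ 1 = 3.0000.
SiO2 fraction = (3.0000 × 60.083) / 462.672 = 180.249/462.672 = 0.3896.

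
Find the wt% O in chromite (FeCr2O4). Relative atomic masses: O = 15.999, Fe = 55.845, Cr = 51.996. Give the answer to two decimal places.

Molar mass of FeCr2O4: 1×55.845 + 2×51.996 + 4×15.999 = 223.833 g/mol.
Mass of O per formula unit: 4 × 15.999 = 63.996 g.
Weight fraction O = 63.996 / 223.833 = 0.2859.

28.59 wt%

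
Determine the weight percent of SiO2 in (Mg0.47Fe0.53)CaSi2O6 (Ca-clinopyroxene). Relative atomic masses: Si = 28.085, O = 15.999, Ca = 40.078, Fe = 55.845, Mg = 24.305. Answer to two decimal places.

51.52 wt%

M((Mg0.47Fe0.53)CaSi2O6) = 233.263 g/mol; M(SiO2) = 60.083 g/mol.
Moles SiO2 per formula unit = 2 Si ÷ 1 = 2.0000.
SiO2 fraction = (2.0000 × 60.083) / 233.263 = 120.166/233.263 = 0.5152.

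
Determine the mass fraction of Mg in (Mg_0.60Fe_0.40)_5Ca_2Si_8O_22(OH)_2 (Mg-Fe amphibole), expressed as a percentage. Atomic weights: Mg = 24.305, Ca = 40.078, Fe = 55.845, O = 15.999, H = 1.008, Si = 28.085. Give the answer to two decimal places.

8.33 weight percent

Molar mass of (Mg_0.60Fe_0.40)_5Ca_2Si_8O_22(OH)_2: 3×24.305 + 2×55.845 + 2×40.078 + 8×28.085 + 24×15.999 + 2×1.008 = 875.433 g/mol.
Mass of Mg per formula unit: 3 × 24.305 = 72.915 g.
Weight fraction Mg = 72.915 / 875.433 = 0.0833.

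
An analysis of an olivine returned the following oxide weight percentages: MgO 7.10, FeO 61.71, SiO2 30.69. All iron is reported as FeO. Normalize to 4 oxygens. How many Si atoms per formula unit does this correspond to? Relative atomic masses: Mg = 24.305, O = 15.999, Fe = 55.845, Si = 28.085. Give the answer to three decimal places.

7.10 wt% MgO ÷ 40.304 g/mol = 0.17616 mol, giving 0.17616 Mg and 0.17616 O.
61.71 wt% FeO ÷ 71.844 g/mol = 0.85894 mol, giving 0.85894 Fe and 0.85894 O.
30.69 wt% SiO2 ÷ 60.083 g/mol = 0.51079 mol, giving 0.51079 Si and 1.02158 O.
Oxygen sums to 2.05668; scaling by 4/2.05668 = 1.94488 puts the formula on 4 O.
Si: 0.51079 × 1.94488 = 0.993 atoms per formula unit.

0.993 Si apfu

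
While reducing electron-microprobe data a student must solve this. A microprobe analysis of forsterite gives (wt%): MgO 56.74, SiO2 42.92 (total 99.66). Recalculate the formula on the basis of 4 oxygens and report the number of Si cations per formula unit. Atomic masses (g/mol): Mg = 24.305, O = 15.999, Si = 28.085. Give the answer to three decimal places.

1.007 Si apfu

MgO (M=40.304): mol = 1.40780; Mg = 1.40780, O = 1.40780.
SiO2 (M=60.083): mol = 0.71435; Si = 0.71435, O = 1.42870.
ΣO = 2.83650; factor = 4/ΣO = 1.41019.
Si apfu = 0.71435 × 1.41019 = 1.007.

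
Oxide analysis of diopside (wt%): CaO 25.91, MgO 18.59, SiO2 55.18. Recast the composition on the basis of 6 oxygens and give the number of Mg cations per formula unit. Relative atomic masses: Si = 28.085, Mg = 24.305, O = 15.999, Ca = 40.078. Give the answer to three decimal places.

1.003 Mg apfu

CaO: 25.91/56.077 = 0.46204 mol → 0.46204 mol Ca, 0.46204 mol O.
MgO: 18.59/40.304 = 0.46124 mol → 0.46124 mol Mg, 0.46124 mol O.
SiO2: 55.18/60.083 = 0.91840 mol → 0.91840 mol Si, 1.83680 mol O.
Total oxygen = 2.76008 mol. Normalization factor = 6/2.76008 = 2.17385.
Mg per 6 O = 0.46124 × 2.17385 = 1.003.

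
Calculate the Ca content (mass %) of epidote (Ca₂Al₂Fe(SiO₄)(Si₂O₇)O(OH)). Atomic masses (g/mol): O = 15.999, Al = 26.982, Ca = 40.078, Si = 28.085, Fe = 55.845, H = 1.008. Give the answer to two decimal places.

16.59 mass %

Molar mass of Ca₂Al₂Fe(SiO₄)(Si₂O₇)O(OH): 2*40.078 + 2*26.982 + 1*55.845 + 3*28.085 + 13*15.999 + 1*1.008 = 483.215 g/mol.
Mass of Ca per formula unit: 2 × 40.078 = 80.156 g.
Weight fraction Ca = 80.156 / 483.215 = 0.1659.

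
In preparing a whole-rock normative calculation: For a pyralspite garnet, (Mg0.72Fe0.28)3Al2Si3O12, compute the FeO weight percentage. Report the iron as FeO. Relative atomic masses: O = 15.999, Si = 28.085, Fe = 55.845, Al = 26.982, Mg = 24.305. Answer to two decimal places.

14.05 wt%

Molar mass of (Mg0.72Fe0.28)3Al2Si3O12 = 2.16*24.305 + 0.84*55.845 + 2*26.982 + 3*28.085 + 12*15.999 = 429.616 g/mol.
Each formula unit contains 0.84 Fe, equivalent to 0.84/1 = 0.8400 mol FeO.
M(FeO) = 1×55.845 + 1×15.999 = 71.844 g/mol.
Mass of FeO per formula unit = 0.8400 × 71.844 = 60.349 g.
FeO wt% = 60.349 / 429.616 × 100 = 14.05%.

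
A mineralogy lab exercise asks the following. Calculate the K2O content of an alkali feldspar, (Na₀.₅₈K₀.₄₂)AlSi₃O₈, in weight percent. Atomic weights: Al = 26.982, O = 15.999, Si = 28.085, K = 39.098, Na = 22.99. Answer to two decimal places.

7.35 wt%

Formula mass = 268.984 g/mol.
0.42 K → 0.2100 mol K2O per formula unit; M(K2O) = 94.195, so K2O mass = 19.781 g.
19.781/268.984 × 100 = 7.35 wt%.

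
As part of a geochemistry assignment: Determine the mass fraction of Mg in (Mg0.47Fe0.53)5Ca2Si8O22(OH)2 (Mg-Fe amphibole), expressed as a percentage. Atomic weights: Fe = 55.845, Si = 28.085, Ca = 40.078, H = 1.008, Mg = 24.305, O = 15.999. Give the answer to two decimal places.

M((Mg0.47Fe0.53)5Ca2Si8O22(OH)2) = 895.934 g/mol.
Mg contributes 2.35 × 24.305 = 57.117 g per mole.
57.117/895.934 = 0.0638 → 6.38%.

6.38 wt%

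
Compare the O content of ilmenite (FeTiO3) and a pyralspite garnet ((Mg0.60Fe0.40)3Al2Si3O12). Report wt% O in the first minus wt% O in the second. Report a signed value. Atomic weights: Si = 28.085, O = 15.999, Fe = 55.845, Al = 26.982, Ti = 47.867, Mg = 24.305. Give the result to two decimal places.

-11.90 percentage points

O in FeTiO3: molar mass 151.709 g/mol; 3×15.999 = 47.997 g → 31.64 wt%.
O in (Mg0.60Fe0.40)3Al2Si3O12: molar mass 440.970 g/mol; 12×15.999 = 191.988 g → 43.54 wt%.
Difference = 31.64 − 43.54 = -11.90 percentage points.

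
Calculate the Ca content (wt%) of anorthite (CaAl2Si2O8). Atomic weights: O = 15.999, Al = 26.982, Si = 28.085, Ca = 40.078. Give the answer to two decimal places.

14.41 wt%

Molar mass of CaAl2Si2O8: 1×40.078 + 2×26.982 + 2×28.085 + 8×15.999 = 278.204 g/mol.
Mass of Ca per formula unit: 1 × 40.078 = 40.078 g.
Weight fraction Ca = 40.078 / 278.204 = 0.1441.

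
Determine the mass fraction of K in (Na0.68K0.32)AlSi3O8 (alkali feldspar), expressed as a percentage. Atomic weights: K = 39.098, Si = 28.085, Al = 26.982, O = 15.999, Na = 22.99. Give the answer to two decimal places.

M((Na0.68K0.32)AlSi3O8) = 267.374 g/mol.
K contributes 0.32 × 39.098 = 12.511 g per mole.
12.511/267.374 = 0.0468 → 4.68%.

4.68 weight percent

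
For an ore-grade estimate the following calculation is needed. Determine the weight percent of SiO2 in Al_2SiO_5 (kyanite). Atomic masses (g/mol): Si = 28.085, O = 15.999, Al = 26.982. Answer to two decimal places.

37.08 wt%

Formula mass = 162.044 g/mol.
1 Si → 1.0000 mol SiO2 per formula unit; M(SiO2) = 60.083, so SiO2 mass = 60.083 g.
60.083/162.044 × 100 = 37.08 wt%.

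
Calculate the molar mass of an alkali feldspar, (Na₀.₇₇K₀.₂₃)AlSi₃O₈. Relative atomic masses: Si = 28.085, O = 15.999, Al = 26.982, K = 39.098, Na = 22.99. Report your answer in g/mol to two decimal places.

Na: 0.77 × 22.99 = 17.7023
K: 0.23 × 39.098 = 8.9925
Al: 1 × 26.982 = 26.9820
Si: 3 × 28.085 = 84.2550
O: 8 × 15.999 = 127.9920
Summing the contributions gives the formula mass.

265.92 g/mol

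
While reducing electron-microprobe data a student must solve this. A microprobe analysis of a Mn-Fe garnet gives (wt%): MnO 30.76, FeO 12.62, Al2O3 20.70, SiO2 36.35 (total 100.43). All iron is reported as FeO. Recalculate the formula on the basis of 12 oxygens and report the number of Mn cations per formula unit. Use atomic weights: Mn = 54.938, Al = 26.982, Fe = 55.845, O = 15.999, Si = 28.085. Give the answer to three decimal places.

MnO: 30.76/70.937 = 0.43362 mol → 0.43362 mol Mn, 0.43362 mol O.
FeO: 12.62/71.844 = 0.17566 mol → 0.17566 mol Fe, 0.17566 mol O.
Al2O3: 20.70/101.961 = 0.20302 mol → 0.40604 mol Al, 0.60906 mol O.
SiO2: 36.35/60.083 = 0.60500 mol → 0.60500 mol Si, 1.21000 mol O.
Total oxygen = 2.42834 mol. Normalization factor = 12/2.42834 = 4.94165.
Mn per 12 O = 0.43362 × 4.94165 = 2.143.

2.143 Mn apfu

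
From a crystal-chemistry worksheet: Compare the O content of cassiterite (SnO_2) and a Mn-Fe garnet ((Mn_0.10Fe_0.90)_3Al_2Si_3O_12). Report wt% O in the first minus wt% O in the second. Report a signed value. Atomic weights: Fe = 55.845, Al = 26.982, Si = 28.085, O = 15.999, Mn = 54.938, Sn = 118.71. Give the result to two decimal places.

-17.36 percentage points

M(SnO_2) = 150.708 g/mol, so wt% O = 31.998/150.708 × 100 = 21.23%.
M((Mn_0.10Fe_0.90)_3Al_2Si_3O_12) = 497.470 g/mol, so wt% O = 191.988/497.470 × 100 = 38.59%.
21.23 − 38.59 = -17.36 pp.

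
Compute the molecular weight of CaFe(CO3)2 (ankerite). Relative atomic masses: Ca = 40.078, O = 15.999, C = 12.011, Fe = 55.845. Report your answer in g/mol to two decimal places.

M = 1(40.078) + 1(55.845) + 2(12.011) + 6(15.999)

215.94 g/mol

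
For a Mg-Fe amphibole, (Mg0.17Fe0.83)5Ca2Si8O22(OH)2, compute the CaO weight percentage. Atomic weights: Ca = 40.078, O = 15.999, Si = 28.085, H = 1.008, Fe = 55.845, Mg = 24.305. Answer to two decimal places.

11.89 wt%

Molar mass of (Mg0.17Fe0.83)5Ca2Si8O22(OH)2 = 0.85*24.305 + 4.15*55.845 + 2*40.078 + 8*28.085 + 24*15.999 + 2*1.008 = 943.244 g/mol.
Each formula unit contains 2 Ca, equivalent to 2/1 = 2.0000 mol CaO.
M(CaO) = 1×40.078 + 1×15.999 = 56.077 g/mol.
Mass of CaO per formula unit = 2.0000 × 56.077 = 112.154 g.
CaO wt% = 112.154 / 943.244 × 100 = 11.89%.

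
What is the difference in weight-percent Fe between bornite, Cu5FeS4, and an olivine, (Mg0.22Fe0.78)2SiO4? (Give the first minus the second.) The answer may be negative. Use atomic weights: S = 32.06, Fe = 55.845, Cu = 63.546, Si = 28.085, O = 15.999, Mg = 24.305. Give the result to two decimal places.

First mineral: 55.845 g Fe in 501.815 g formula = 11.13 wt% Fe.
Second mineral: 87.118 g Fe in 189.893 g formula = 45.88 wt% Fe.
11.13% − 45.88% gives a difference of -34.75 percentage points.

-34.75 percentage points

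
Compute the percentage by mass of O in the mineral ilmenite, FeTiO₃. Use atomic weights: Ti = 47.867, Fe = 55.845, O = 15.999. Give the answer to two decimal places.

31.64 weight percent

M(FeTiO₃) = 151.709 g/mol.
O contributes 3 × 15.999 = 47.997 g per mole.
47.997/151.709 = 0.3164 → 31.64%.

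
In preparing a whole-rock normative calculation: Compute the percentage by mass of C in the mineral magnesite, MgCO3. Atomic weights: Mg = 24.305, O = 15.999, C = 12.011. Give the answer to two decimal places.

Molar mass of MgCO3: 1·24.305 + 1·12.011 + 3·15.999 = 84.313 g/mol.
Mass of C per formula unit: 1 × 12.011 = 12.011 g.
Weight fraction C = 12.011 / 84.313 = 0.1425.

14.25 mass %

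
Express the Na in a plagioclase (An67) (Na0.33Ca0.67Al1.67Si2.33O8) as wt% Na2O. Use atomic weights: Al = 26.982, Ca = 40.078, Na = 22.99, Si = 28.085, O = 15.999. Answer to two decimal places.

3.75 wt%

M(Na0.33Ca0.67Al1.67Si2.33O8) = 272.929 g/mol; M(Na2O) = 61.979 g/mol.
Moles Na2O per formula unit = 0.33 Na ÷ 2 = 0.1650.
Na2O fraction = (0.1650 × 61.979) / 272.929 = 10.227/272.929 = 0.0375.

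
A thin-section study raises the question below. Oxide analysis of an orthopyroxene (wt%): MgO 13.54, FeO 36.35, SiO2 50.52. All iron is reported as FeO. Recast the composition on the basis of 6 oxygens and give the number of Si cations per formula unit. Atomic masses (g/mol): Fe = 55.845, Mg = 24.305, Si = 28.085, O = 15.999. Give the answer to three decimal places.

MgO: 13.54/40.304 = 0.33595 mol → 0.33595 mol Mg, 0.33595 mol O.
FeO: 36.35/71.844 = 0.50596 mol → 0.50596 mol Fe, 0.50596 mol O.
SiO2: 50.52/60.083 = 0.84084 mol → 0.84084 mol Si, 1.68168 mol O.
Total oxygen = 2.52359 mol. Normalization factor = 6/2.52359 = 2.37757.
Si per 6 O = 0.84084 × 2.37757 = 1.999.

1.999 Si apfu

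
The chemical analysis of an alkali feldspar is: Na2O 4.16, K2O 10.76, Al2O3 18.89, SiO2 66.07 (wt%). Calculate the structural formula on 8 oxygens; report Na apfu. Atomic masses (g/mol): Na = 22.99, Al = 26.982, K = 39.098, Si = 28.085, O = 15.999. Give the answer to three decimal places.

0.366 Na apfu

4.16 wt% Na2O ÷ 61.979 g/mol = 0.06712 mol, giving 0.13424 Na and 0.06712 O.
10.76 wt% K2O ÷ 94.195 g/mol = 0.11423 mol, giving 0.22846 K and 0.11423 O.
18.89 wt% Al2O3 ÷ 101.961 g/mol = 0.18527 mol, giving 0.37054 Al and 0.55581 O.
66.07 wt% SiO2 ÷ 60.083 g/mol = 1.09965 mol, giving 1.09965 Si and 2.19930 O.
Oxygen sums to 2.93646; scaling by 8/2.93646 = 2.72437 puts the formula on 8 O.
Na: 0.13424 × 2.72437 = 0.366 atoms per formula unit.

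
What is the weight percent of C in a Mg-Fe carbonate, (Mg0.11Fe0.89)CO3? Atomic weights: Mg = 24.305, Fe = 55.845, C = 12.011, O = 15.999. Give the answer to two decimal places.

10.69 mass %

M((Mg0.11Fe0.89)CO3) = 112.384 g/mol.
C contributes 1 × 12.011 = 12.011 g per mole.
12.011/112.384 = 0.1069 → 10.69%.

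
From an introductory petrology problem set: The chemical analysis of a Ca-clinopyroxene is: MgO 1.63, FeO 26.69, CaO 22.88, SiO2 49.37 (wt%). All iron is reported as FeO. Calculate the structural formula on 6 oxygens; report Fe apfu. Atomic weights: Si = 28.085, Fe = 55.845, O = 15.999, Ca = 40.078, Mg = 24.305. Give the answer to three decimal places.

MgO (M=40.304): mol = 0.04044; Mg = 0.04044, O = 0.04044.
FeO (M=71.844): mol = 0.37150; Fe = 0.37150, O = 0.37150.
CaO (M=56.077): mol = 0.40801; Ca = 0.40801, O = 0.40801.
SiO2 (M=60.083): mol = 0.82170; Si = 0.82170, O = 1.64340.
ΣO = 2.46335; factor = 6/ΣO = 2.43571.
Fe apfu = 0.37150 × 2.43571 = 0.905.

0.905 Fe apfu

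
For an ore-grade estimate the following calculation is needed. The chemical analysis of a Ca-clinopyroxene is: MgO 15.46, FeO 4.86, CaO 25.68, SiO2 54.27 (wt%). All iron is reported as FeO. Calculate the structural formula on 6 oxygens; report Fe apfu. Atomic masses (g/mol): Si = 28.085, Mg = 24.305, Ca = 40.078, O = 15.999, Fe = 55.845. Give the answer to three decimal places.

0.149 Fe apfu

15.46 wt% MgO ÷ 40.304 g/mol = 0.38358 mol, giving 0.38358 Mg and 0.38358 O.
4.86 wt% FeO ÷ 71.844 g/mol = 0.06765 mol, giving 0.06765 Fe and 0.06765 O.
25.68 wt% CaO ÷ 56.077 g/mol = 0.45794 mol, giving 0.45794 Ca and 0.45794 O.
54.27 wt% SiO2 ÷ 60.083 g/mol = 0.90325 mol, giving 0.90325 Si and 1.80650 O.
Oxygen sums to 2.71567; scaling by 6/2.71567 = 2.20940 puts the formula on 6 O.
Fe: 0.06765 × 2.20940 = 0.149 atoms per formula unit.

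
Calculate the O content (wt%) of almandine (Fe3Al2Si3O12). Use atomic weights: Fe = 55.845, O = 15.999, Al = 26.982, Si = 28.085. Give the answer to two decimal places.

M(Fe3Al2Si3O12) = 497.742 g/mol.
O contributes 12 × 15.999 = 191.988 g per mole.
191.988/497.742 = 0.3857 → 38.57%.

38.57 wt%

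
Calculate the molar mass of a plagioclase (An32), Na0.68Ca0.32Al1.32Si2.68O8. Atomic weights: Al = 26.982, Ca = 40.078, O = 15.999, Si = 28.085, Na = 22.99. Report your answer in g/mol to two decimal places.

Na: 0.68 × 22.99 = 15.6332
Ca: 0.32 × 40.078 = 12.8250
Al: 1.32 × 26.982 = 35.6162
Si: 2.68 × 28.085 = 75.2678
O: 8 × 15.999 = 127.9920
Summing the contributions gives the formula mass.

267.33 g/mol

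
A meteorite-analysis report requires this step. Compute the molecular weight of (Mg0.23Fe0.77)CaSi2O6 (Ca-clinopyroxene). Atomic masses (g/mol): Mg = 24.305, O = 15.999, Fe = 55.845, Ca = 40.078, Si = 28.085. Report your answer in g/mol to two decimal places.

M = 0.23·24.305 + 0.77·55.845 + 1·40.078 + 2·28.085 + 6·15.999

240.83 g/mol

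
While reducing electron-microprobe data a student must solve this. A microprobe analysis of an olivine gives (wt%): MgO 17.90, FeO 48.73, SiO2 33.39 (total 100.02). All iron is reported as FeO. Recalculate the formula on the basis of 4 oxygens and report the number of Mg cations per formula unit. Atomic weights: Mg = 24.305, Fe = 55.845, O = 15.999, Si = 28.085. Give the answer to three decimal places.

0.795 Mg apfu

MgO (M=40.304): mol = 0.44412; Mg = 0.44412, O = 0.44412.
FeO (M=71.844): mol = 0.67828; Fe = 0.67828, O = 0.67828.
SiO2 (M=60.083): mol = 0.55573; Si = 0.55573, O = 1.11146.
ΣO = 2.23386; factor = 4/ΣO = 1.79062.
Mg apfu = 0.44412 × 1.79062 = 0.795.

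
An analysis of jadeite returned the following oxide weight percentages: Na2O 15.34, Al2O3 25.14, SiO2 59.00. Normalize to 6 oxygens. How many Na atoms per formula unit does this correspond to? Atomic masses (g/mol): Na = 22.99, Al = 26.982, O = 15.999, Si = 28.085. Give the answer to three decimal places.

15.34 wt% Na2O ÷ 61.979 g/mol = 0.24750 mol, giving 0.49500 Na and 0.24750 O.
25.14 wt% Al2O3 ÷ 101.961 g/mol = 0.24656 mol, giving 0.49312 Al and 0.73968 O.
59.00 wt% SiO2 ÷ 60.083 g/mol = 0.98197 mol, giving 0.98197 Si and 1.96394 O.
Oxygen sums to 2.95112; scaling by 6/2.95112 = 2.03313 puts the formula on 6 O.
Na: 0.49500 × 2.03313 = 1.006 atoms per formula unit.

1.006 Na apfu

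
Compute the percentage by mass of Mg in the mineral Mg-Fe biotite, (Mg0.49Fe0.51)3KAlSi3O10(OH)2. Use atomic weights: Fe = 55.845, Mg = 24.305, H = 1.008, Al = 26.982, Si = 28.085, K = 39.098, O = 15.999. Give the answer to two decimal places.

Molar mass of (Mg0.49Fe0.51)3KAlSi3O10(OH)2: 1.47*24.305 + 1.53*55.845 + 1*39.098 + 1*26.982 + 3*28.085 + 12*15.999 + 2*1.008 = 465.510 g/mol.
Mass of Mg per formula unit: 1.47 × 24.305 = 35.728 g.
Weight fraction Mg = 35.728 / 465.510 = 0.0768.

7.68 wt%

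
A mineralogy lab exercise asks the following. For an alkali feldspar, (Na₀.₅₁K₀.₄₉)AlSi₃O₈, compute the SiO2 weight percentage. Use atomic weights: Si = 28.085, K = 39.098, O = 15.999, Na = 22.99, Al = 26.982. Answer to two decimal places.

Molar mass of (Na₀.₅₁K₀.₄₉)AlSi₃O₈ = 0.51·22.99 + 0.49·39.098 + 1·26.982 + 3·28.085 + 8·15.999 = 270.112 g/mol.
Each formula unit contains 3 Si, equivalent to 3/1 = 3.0000 mol SiO2.
M(SiO2) = 1×28.085 + 2×15.999 = 60.083 g/mol.
Mass of SiO2 per formula unit = 3.0000 × 60.083 = 180.249 g.
SiO2 wt% = 180.249 / 270.112 × 100 = 66.73%.

66.73 wt%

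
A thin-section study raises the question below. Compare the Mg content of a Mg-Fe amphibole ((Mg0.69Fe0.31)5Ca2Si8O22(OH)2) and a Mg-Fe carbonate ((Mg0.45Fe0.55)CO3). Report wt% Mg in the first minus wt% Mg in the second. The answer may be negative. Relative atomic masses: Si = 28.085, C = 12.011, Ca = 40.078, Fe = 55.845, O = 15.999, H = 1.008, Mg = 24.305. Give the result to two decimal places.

M((Mg0.69Fe0.31)5Ca2Si8O22(OH)2) = 861.240 g/mol, so wt% Mg = 83.852/861.240 × 100 = 9.74%.
M((Mg0.45Fe0.55)CO3) = 101.660 g/mol, so wt% Mg = 10.937/101.660 × 100 = 10.76%.
9.74 − 10.76 = -1.02 pp.

-1.02 percentage points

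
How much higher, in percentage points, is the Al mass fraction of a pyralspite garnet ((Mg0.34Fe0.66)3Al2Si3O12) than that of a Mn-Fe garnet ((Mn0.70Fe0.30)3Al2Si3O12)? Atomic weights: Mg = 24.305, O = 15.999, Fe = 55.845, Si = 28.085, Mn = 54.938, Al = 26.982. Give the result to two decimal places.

M((Mg0.34Fe0.66)3Al2Si3O12) = 465.571 g/mol, so wt% Al = 53.964/465.571 × 100 = 11.59%.
M((Mn0.70Fe0.30)3Al2Si3O12) = 495.837 g/mol, so wt% Al = 53.964/495.837 × 100 = 10.88%.
11.59 − 10.88 = 0.71 pp.

0.71 percentage points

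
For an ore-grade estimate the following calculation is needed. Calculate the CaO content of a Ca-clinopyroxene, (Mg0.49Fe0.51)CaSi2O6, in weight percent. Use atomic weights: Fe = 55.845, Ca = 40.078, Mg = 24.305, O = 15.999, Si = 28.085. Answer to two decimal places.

M((Mg0.49Fe0.51)CaSi2O6) = 232.632 g/mol; M(CaO) = 56.077 g/mol.
Moles CaO per formula unit = 1 Ca ÷ 1 = 1.0000.
CaO fraction = (1.0000 × 56.077) / 232.632 = 56.077/232.632 = 0.2411.

24.11 wt%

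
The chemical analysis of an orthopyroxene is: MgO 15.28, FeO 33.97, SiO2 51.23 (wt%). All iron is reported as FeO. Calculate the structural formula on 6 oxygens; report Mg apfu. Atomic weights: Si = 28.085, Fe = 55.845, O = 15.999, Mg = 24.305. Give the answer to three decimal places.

0.890 Mg apfu

15.28 wt% MgO ÷ 40.304 g/mol = 0.37912 mol, giving 0.37912 Mg and 0.37912 O.
33.97 wt% FeO ÷ 71.844 g/mol = 0.47283 mol, giving 0.47283 Fe and 0.47283 O.
51.23 wt% SiO2 ÷ 60.083 g/mol = 0.85265 mol, giving 0.85265 Si and 1.70530 O.
Oxygen sums to 2.55725; scaling by 6/2.55725 = 2.34627 puts the formula on 6 O.
Mg: 0.37912 × 2.34627 = 0.890 atoms per formula unit.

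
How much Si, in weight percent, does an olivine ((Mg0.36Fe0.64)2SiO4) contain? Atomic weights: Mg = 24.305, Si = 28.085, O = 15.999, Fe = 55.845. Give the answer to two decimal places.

Molar mass of (Mg0.36Fe0.64)2SiO4: 0.72*24.305 + 1.28*55.845 + 1*28.085 + 4*15.999 = 181.062 g/mol.
Mass of Si per formula unit: 1 × 28.085 = 28.085 g.
Weight fraction Si = 28.085 / 181.062 = 0.1551.

15.51 weight percent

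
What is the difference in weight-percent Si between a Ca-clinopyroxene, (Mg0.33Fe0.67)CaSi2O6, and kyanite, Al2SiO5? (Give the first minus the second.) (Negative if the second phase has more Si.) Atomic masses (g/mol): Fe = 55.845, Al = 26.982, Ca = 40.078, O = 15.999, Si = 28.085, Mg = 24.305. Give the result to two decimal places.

M((Mg0.33Fe0.67)CaSi2O6) = 237.679 g/mol, so wt% Si = 56.170/237.679 × 100 = 23.63%.
M(Al2SiO5) = 162.044 g/mol, so wt% Si = 28.085/162.044 × 100 = 17.33%.
23.63 − 17.33 = 6.30 pp.

6.30 percentage points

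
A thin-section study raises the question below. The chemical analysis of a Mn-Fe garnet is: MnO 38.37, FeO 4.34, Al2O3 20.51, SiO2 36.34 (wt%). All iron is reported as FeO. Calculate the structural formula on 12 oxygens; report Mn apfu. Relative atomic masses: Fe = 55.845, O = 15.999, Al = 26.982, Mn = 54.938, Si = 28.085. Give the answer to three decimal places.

38.37 wt% MnO ÷ 70.937 g/mol = 0.54090 mol, giving 0.54090 Mn and 0.54090 O.
4.34 wt% FeO ÷ 71.844 g/mol = 0.06041 mol, giving 0.06041 Fe and 0.06041 O.
20.51 wt% Al2O3 ÷ 101.961 g/mol = 0.20116 mol, giving 0.40232 Al and 0.60348 O.
36.34 wt% SiO2 ÷ 60.083 g/mol = 0.60483 mol, giving 0.60483 Si and 1.20966 O.
Oxygen sums to 2.41445; scaling by 12/2.41445 = 4.97008 puts the formula on 12 O.
Mn: 0.54090 × 4.97008 = 2.688 atoms per formula unit.

2.688 Mn apfu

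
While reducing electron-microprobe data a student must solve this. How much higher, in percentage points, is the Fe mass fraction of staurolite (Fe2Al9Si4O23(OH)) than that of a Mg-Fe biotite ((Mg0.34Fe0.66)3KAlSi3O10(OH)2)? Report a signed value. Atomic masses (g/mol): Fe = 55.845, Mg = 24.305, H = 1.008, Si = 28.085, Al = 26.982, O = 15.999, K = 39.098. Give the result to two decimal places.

-9.94 percentage points

Fe in Fe2Al9Si4O23(OH): molar mass 851.852 g/mol; 2×55.845 = 111.690 g → 13.11 wt%.
Fe in (Mg0.34Fe0.66)3KAlSi3O10(OH)2: molar mass 479.703 g/mol; 1.98×55.845 = 110.573 g → 23.05 wt%.
Difference = 13.11 − 23.05 = -9.94 percentage points.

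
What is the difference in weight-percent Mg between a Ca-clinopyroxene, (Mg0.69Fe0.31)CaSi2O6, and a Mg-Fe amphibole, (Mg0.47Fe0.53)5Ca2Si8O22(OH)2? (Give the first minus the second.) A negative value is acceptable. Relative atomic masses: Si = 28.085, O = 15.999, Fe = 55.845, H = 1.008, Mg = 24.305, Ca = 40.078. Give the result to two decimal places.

1.03 percentage points

M((Mg0.69Fe0.31)CaSi2O6) = 226.324 g/mol, so wt% Mg = 16.770/226.324 × 100 = 7.41%.
M((Mg0.47Fe0.53)5Ca2Si8O22(OH)2) = 895.934 g/mol, so wt% Mg = 57.117/895.934 × 100 = 6.38%.
7.41 − 6.38 = 1.03 pp.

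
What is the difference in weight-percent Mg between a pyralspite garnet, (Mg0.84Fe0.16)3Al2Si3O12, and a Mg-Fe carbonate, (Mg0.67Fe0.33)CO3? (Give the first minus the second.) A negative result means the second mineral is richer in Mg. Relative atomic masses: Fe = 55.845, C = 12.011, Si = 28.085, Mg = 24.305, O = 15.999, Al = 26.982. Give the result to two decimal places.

M((Mg0.84Fe0.16)3Al2Si3O12) = 418.261 g/mol, so wt% Mg = 61.249/418.261 × 100 = 14.64%.
M((Mg0.67Fe0.33)CO3) = 94.721 g/mol, so wt% Mg = 16.284/94.721 × 100 = 17.19%.
14.64 − 17.19 = -2.55 pp.

-2.55 percentage points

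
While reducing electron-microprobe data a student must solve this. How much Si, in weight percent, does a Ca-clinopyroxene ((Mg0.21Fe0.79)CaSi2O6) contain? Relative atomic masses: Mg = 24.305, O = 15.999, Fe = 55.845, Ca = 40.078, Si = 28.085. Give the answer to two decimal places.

23.26 weight percent

Molar mass of (Mg0.21Fe0.79)CaSi2O6: 0.21*24.305 + 0.79*55.845 + 1*40.078 + 2*28.085 + 6*15.999 = 241.464 g/mol.
Mass of Si per formula unit: 2 × 28.085 = 56.170 g.
Weight fraction Si = 56.170 / 241.464 = 0.2326.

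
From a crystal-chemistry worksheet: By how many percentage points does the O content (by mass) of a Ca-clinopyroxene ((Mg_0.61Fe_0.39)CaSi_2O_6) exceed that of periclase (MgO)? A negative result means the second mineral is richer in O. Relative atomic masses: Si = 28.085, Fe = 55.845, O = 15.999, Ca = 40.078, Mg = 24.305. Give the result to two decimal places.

M((Mg_0.61Fe_0.39)CaSi_2O_6) = 228.848 g/mol, so wt% O = 95.994/228.848 × 100 = 41.95%.
M(MgO) = 40.304 g/mol, so wt% O = 15.999/40.304 × 100 = 39.70%.
41.95 − 39.70 = 2.25 pp.

2.25 percentage points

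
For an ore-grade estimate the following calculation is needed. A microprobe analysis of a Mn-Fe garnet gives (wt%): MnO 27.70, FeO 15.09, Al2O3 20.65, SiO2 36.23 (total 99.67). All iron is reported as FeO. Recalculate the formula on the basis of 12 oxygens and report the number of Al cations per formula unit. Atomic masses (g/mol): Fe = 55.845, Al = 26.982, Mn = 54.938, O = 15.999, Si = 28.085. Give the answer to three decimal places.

MnO: 27.70/70.937 = 0.39049 mol → 0.39049 mol Mn, 0.39049 mol O.
FeO: 15.09/71.844 = 0.21004 mol → 0.21004 mol Fe, 0.21004 mol O.
Al2O3: 20.65/101.961 = 0.20253 mol → 0.40506 mol Al, 0.60759 mol O.
SiO2: 36.23/60.083 = 0.60300 mol → 0.60300 mol Si, 1.20600 mol O.
Total oxygen = 2.41412 mol. Normalization factor = 12/2.41412 = 4.97076.
Al per 12 O = 0.40506 × 4.97076 = 2.013.

2.013 Al apfu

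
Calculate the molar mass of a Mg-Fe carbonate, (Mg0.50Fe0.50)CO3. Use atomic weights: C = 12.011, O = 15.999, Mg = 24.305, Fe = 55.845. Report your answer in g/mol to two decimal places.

100.08 g/mol

M = 0.50(24.305) + 0.50(55.845) + 1(12.011) + 3(15.999)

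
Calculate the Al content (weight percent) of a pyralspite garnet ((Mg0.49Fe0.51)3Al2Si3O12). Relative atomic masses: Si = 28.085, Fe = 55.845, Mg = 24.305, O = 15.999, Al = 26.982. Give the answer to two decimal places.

11.96 weight percent

M((Mg0.49Fe0.51)3Al2Si3O12) = 451.378 g/mol.
Al contributes 2 × 26.982 = 53.964 g per mole.
53.964/451.378 = 0.1196 → 11.96%.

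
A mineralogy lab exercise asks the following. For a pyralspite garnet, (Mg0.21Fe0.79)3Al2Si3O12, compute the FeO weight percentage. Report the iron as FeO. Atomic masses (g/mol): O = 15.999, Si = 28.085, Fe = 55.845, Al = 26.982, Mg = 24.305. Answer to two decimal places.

Formula mass = 477.872 g/mol.
2.37 Fe → 2.3700 mol FeO per formula unit; M(FeO) = 71.844, so FeO mass = 170.270 g.
170.270/477.872 × 100 = 35.63 wt%.

35.63 wt%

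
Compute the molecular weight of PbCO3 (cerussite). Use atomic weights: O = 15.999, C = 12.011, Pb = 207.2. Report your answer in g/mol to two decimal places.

267.21 g/mol

Pb: 1 × 207.2 = 207.2000
C: 1 × 12.011 = 12.0110
O: 3 × 15.999 = 47.9970
Summing the contributions gives the formula mass.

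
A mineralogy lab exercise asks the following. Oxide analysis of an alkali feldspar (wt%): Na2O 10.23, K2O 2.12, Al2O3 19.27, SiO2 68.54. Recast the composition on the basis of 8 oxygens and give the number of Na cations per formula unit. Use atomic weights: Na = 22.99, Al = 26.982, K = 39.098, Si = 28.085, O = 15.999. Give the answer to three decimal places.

0.870 Na apfu

Na2O (M=61.979): mol = 0.16506; Na = 0.33012, O = 0.16506.
K2O (M=94.195): mol = 0.02251; K = 0.04502, O = 0.02251.
Al2O3 (M=101.961): mol = 0.18899; Al = 0.37798, O = 0.56697.
SiO2 (M=60.083): mol = 1.14076; Si = 1.14076, O = 2.28152.
ΣO = 3.03606; factor = 8/ΣO = 2.63499.
Na apfu = 0.33012 × 2.63499 = 0.870.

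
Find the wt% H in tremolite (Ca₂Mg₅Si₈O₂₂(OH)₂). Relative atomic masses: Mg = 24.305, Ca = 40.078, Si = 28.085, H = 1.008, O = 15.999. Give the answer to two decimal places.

0.25 wt%

Molar mass of Ca₂Mg₅Si₈O₂₂(OH)₂: 2×40.078 + 5×24.305 + 8×28.085 + 24×15.999 + 2×1.008 = 812.353 g/mol.
Mass of H per formula unit: 2 × 1.008 = 2.016 g.
Weight fraction H = 2.016 / 812.353 = 0.0025.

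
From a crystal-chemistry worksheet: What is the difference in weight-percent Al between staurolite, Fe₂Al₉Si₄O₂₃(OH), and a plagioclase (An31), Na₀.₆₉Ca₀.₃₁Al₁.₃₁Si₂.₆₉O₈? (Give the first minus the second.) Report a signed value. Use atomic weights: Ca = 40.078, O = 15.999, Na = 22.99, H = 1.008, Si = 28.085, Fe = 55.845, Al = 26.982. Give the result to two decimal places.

15.28 percentage points

First mineral: 242.838 g Al in 851.852 g formula = 28.51 wt% Al.
Second mineral: 35.346 g Al in 267.174 g formula = 13.23 wt% Al.
28.51% − 13.23% gives a difference of 15.28 percentage points.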